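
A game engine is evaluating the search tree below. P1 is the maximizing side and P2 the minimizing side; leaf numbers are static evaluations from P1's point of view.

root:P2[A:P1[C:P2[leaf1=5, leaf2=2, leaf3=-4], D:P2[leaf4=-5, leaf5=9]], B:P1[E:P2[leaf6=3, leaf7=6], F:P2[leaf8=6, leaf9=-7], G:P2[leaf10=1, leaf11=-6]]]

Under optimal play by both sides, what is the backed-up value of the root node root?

-4

C (P2): min(5, 2, -4) = -4
D (P2): min(-5, 9) = -5
A (P1): max(-4, -5) = -4
E (P2): min(3, 6) = 3
F (P2): min(6, -7) = -7
G (P2): min(1, -6) = -6
B (P1): max(3, -7, -6) = 3
root (P2): min(-4, 3) = -4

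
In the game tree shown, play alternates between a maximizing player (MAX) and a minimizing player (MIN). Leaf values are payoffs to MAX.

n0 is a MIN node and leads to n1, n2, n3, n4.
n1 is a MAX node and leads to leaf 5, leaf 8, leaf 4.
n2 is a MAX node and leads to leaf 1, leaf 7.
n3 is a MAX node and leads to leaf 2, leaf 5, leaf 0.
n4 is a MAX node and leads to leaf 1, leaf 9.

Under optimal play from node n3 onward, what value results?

n3 (MAX): max(2, 5, 0) = 5

5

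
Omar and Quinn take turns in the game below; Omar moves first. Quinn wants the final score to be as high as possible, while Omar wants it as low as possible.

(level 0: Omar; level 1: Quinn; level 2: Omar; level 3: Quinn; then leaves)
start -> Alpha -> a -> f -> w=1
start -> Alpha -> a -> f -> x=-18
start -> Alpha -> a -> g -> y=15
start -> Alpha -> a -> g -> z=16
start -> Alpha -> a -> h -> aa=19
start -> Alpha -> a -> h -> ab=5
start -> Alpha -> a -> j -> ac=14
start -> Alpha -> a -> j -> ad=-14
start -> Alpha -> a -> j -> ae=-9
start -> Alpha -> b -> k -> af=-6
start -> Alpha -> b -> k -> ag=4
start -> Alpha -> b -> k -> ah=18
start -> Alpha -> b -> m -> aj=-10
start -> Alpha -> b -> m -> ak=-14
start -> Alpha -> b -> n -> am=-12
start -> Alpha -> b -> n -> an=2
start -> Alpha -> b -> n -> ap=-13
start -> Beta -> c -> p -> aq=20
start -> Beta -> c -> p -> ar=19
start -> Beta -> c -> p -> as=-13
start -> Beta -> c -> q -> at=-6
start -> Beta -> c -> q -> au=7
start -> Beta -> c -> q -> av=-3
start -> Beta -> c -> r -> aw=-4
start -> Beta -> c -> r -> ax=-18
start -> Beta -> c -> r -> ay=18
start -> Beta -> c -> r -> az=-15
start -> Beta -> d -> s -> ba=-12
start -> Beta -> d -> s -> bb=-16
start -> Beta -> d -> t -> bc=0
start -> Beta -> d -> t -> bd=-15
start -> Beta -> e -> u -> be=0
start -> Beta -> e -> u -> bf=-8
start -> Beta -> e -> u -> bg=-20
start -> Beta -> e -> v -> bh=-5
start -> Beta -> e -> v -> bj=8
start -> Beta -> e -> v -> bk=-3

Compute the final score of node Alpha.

1

f (Quinn): max(1, -18) = 1
g (Quinn): max(15, 16) = 16
h (Quinn): max(19, 5) = 19
j (Quinn): max(14, -14, -9) = 14
a (Omar): min(1, 16, 19, 14) = 1
k (Quinn): max(-6, 4, 18) = 18
m (Quinn): max(-10, -14) = -10
n (Quinn): max(-12, 2, -13) = 2
b (Omar): min(18, -10, 2) = -10
Alpha (Quinn): max(1, -10) = 1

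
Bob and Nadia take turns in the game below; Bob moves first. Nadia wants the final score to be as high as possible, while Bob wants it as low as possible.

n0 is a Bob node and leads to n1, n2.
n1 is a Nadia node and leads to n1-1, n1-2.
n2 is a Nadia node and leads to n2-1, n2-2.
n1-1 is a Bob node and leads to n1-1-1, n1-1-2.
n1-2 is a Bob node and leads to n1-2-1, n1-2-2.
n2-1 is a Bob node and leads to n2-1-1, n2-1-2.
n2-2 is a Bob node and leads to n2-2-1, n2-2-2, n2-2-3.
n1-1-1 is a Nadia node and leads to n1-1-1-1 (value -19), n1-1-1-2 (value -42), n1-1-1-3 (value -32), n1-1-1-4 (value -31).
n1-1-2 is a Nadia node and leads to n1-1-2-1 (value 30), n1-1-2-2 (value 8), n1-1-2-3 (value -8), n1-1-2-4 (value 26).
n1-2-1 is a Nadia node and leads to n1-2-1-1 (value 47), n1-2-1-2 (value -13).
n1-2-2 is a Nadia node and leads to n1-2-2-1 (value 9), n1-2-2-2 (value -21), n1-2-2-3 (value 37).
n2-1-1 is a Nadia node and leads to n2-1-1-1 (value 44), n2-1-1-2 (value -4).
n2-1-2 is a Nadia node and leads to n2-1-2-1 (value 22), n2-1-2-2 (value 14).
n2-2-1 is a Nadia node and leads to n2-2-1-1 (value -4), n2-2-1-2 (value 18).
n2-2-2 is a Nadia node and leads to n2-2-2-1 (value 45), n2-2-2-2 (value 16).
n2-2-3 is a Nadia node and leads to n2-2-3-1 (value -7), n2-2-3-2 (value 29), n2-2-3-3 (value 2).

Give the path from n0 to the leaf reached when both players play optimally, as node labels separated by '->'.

n0 -> n2 -> n2-1 -> n2-1-2 -> n2-1-2-1

n1-1-1 (Nadia): max(-19, -42, -32, -31) = -19
n1-1-2 (Nadia): max(30, 8, -8, 26) = 30
n1-1 (Bob): min(-19, 30) = -19
n1-2-1 (Nadia): max(47, -13) = 47
n1-2-2 (Nadia): max(9, -21, 37) = 37
n1-2 (Bob): min(47, 37) = 37
n1 (Nadia): max(-19, 37) = 37
n2-1-1 (Nadia): max(44, -4) = 44
n2-1-2 (Nadia): max(22, 14) = 22
n2-1 (Bob): min(44, 22) = 22
n2-2-1 (Nadia): max(-4, 18) = 18
n2-2-2 (Nadia): max(45, 16) = 45
n2-2-3 (Nadia): max(-7, 29, 2) = 29
n2-2 (Bob): min(18, 45, 29) = 18
n2 (Nadia): max(22, 18) = 22
n0 (Bob): min(37, 22) = 22
At n0, Bob picks n2 (lowest: 22).
At n2, Nadia picks n2-1 (highest: 22).
At n2-1, Bob picks n2-1-2 (lowest: 22).
At n2-1-2, Nadia picks n2-1-2-1 (highest: 22).
Terminal value 22.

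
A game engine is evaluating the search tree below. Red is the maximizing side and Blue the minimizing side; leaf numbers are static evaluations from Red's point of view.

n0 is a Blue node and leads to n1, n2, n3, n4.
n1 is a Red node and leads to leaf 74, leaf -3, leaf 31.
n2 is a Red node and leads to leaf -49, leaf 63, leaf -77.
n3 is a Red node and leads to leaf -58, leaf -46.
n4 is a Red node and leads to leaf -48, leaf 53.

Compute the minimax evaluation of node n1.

n1 (Red): max(74, -3, 31) = 74

74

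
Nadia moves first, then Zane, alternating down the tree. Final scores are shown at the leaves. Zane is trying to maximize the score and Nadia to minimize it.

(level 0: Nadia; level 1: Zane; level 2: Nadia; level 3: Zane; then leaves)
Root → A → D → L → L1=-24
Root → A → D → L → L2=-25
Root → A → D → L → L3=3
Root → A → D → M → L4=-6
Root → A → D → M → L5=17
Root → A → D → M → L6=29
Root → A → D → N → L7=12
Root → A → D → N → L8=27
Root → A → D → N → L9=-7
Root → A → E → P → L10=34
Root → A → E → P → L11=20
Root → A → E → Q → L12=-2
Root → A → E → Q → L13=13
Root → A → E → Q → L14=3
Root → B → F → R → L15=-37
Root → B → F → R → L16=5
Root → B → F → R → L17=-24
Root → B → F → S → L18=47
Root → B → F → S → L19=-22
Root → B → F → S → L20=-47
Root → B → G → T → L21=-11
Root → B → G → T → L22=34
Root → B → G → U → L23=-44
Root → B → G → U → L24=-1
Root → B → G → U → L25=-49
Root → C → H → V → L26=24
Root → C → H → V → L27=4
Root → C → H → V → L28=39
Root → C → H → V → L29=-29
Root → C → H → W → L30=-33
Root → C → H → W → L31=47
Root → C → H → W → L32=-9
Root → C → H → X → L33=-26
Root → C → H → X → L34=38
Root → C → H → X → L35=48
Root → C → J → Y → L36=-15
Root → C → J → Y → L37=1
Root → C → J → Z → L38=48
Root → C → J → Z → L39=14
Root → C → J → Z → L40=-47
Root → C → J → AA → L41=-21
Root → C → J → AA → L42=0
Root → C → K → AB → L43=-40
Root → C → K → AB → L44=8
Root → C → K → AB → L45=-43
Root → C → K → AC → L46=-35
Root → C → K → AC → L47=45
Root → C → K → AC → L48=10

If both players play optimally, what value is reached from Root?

5

L (Zane): max(-24, -25, 3) = 3
M (Zane): max(-6, 17, 29) = 29
N (Zane): max(12, 27, -7) = 27
D (Nadia): min(3, 29, 27) = 3
P (Zane): max(34, 20) = 34
Q (Zane): max(-2, 13, 3) = 13
E (Nadia): min(34, 13) = 13
A (Zane): max(3, 13) = 13
R (Zane): max(-37, 5, -24) = 5
S (Zane): max(47, -22, -47) = 47
F (Nadia): min(5, 47) = 5
T (Zane): max(-11, 34) = 34
U (Zane): max(-44, -1, -49) = -1
G (Nadia): min(34, -1) = -1
B (Zane): max(5, -1) = 5
V (Zane): max(24, 4, 39, -29) = 39
W (Zane): max(-33, 47, -9) = 47
X (Zane): max(-26, 38, 48) = 48
H (Nadia): min(39, 47, 48) = 39
Y (Zane): max(-15, 1) = 1
Z (Zane): max(48, 14, -47) = 48
AA (Zane): max(-21, 0) = 0
J (Nadia): min(1, 48, 0) = 0
AB (Zane): max(-40, 8, -43) = 8
AC (Zane): max(-35, 45, 10) = 45
K (Nadia): min(8, 45) = 8
C (Zane): max(39, 0, 8) = 39
Root (Nadia): min(13, 5, 39) = 5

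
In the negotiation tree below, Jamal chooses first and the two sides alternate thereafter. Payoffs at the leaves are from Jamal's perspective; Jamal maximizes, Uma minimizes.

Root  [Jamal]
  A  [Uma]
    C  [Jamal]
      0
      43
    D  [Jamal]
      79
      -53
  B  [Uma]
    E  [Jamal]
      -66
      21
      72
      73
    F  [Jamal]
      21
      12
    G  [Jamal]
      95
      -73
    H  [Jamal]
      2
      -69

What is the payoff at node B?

2

E (Jamal): max(-66, 21, 72, 73) = 73
F (Jamal): max(21, 12) = 21
G (Jamal): max(95, -73) = 95
H (Jamal): max(2, -69) = 2
B (Uma): min(73, 21, 95, 2) = 2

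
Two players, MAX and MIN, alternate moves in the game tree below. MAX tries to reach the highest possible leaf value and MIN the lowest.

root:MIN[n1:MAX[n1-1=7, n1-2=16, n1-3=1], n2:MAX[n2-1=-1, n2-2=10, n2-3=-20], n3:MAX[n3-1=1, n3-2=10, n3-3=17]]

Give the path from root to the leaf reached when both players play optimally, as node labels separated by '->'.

root -> n2 -> n2-2

n1 (MAX): max(7, 16, 1) = 16
n2 (MAX): max(-1, 10, -20) = 10
n3 (MAX): max(1, 10, 17) = 17
root (MIN): min(16, 10, 17) = 10
At root, MIN picks n2 (lowest: 10).
At n2, MAX picks n2-2 (highest: 10).
Terminal value 10.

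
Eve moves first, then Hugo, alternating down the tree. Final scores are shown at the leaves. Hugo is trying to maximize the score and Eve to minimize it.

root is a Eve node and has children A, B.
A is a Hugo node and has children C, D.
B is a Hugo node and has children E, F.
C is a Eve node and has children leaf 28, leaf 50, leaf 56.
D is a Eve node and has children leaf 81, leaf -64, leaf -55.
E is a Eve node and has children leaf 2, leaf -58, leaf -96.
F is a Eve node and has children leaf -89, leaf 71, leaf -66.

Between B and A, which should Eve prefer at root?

B

E (Eve): min(2, -58, -96) = -96
F (Eve): min(-89, 71, -66) = -89
B (Hugo): max(-96, -89) = -89
C (Eve): min(28, 50, 56) = 28
D (Eve): min(81, -64, -55) = -64
A (Hugo): max(28, -64) = 28
Eve prefers the lower value; B=-89, A=28. B is better since -89 < 28.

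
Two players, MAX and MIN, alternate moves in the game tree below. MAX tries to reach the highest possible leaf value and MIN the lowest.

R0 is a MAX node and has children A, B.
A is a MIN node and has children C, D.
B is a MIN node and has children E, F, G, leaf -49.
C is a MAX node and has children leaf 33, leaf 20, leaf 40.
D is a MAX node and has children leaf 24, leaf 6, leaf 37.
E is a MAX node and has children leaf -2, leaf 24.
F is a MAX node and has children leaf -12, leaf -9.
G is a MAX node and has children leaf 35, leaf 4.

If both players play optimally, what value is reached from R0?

37

C (MAX): max(33, 20, 40) = 40
D (MAX): max(24, 6, 37) = 37
A (MIN): min(40, 37) = 37
E (MAX): max(-2, 24) = 24
F (MAX): max(-12, -9) = -9
G (MAX): max(35, 4) = 35
B (MIN): min(24, -9, 35, -49) = -49
R0 (MAX): max(37, -49) = 37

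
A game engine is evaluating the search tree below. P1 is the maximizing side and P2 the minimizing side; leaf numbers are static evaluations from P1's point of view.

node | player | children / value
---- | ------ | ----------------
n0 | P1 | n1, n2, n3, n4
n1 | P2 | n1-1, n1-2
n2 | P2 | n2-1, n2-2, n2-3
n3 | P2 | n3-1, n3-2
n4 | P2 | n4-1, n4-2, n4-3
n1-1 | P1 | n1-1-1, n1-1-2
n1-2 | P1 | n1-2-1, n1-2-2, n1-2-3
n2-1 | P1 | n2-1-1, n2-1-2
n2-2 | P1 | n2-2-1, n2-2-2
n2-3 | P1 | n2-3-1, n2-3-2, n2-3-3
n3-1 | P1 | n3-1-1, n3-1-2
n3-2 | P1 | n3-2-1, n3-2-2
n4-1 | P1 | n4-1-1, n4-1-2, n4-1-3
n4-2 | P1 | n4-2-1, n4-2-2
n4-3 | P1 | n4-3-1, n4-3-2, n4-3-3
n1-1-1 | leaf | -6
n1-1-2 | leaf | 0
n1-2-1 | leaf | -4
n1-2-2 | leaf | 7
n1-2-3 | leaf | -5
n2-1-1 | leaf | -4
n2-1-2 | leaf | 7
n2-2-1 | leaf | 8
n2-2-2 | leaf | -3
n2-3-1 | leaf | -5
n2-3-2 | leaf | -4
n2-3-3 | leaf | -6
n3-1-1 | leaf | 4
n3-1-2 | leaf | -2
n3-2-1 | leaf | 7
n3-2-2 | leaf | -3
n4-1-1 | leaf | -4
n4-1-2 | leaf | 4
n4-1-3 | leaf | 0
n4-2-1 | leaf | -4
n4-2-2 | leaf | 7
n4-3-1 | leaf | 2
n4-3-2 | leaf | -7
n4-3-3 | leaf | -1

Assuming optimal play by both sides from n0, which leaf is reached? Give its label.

n3-1-1

n1-1 (P1): max(-6, 0) = 0
n1-2 (P1): max(-4, 7, -5) = 7
n1 (P2): min(0, 7) = 0
n2-1 (P1): max(-4, 7) = 7
n2-2 (P1): max(8, -3) = 8
n2-3 (P1): max(-5, -4, -6) = -4
n2 (P2): min(7, 8, -4) = -4
n3-1 (P1): max(4, -2) = 4
n3-2 (P1): max(7, -3) = 7
n3 (P2): min(4, 7) = 4
n4-1 (P1): max(-4, 4, 0) = 4
n4-2 (P1): max(-4, 7) = 7
n4-3 (P1): max(2, -7, -1) = 2
n4 (P2): min(4, 7, 2) = 2
n0 (P1): max(0, -4, 4, 2) = 4
At n0, P1 picks n3 (highest: 4).
At n3, P2 picks n3-1 (lowest: 4).
At n3-1, P1 picks n3-1-1 (highest: 4).
Terminal value 4.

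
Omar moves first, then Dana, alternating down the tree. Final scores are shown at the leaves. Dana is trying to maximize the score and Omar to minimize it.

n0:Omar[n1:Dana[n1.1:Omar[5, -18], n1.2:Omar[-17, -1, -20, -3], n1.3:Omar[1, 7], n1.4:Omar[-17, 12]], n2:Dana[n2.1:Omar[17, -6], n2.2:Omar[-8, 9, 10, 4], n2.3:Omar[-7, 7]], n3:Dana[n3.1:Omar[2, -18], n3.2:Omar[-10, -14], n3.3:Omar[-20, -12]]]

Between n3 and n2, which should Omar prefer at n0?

n3.1 (Omar): min(2, -18) = -18
n3.2 (Omar): min(-10, -14) = -14
n3.3 (Omar): min(-20, -12) = -20
n3 (Dana): max(-18, -14, -20) = -14
n2.1 (Omar): min(17, -6) = -6
n2.2 (Omar): min(-8, 9, 10, 4) = -8
n2.3 (Omar): min(-7, 7) = -7
n2 (Dana): max(-6, -8, -7) = -6
Omar prefers the lower value; n3=-14, n2=-6. n3 is better since -14 < -6.

n3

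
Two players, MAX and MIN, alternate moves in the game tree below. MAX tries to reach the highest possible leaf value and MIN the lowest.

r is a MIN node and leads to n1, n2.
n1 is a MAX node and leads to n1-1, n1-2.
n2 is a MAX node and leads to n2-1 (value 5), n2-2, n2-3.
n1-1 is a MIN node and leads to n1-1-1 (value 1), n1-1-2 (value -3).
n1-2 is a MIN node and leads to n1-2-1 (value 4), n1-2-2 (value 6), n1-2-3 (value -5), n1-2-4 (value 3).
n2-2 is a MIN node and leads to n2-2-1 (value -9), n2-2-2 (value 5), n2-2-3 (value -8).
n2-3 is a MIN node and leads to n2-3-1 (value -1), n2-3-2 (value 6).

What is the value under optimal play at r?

-3

n1-1 (MIN): min(1, -3) = -3
n1-2 (MIN): min(4, 6, -5, 3) = -5
n1 (MAX): max(-3, -5) = -3
n2-2 (MIN): min(-9, 5, -8) = -9
n2-3 (MIN): min(-1, 6) = -1
n2 (MAX): max(5, -9, -1) = 5
r (MIN): min(-3, 5) = -3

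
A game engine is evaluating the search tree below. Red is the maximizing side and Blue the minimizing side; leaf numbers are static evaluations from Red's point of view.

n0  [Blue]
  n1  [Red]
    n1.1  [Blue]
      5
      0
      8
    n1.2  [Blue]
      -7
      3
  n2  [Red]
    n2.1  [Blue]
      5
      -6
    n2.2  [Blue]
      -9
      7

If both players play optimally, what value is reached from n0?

-6

n1.1 (Blue): min(5, 0, 8) = 0
n1.2 (Blue): min(-7, 3) = -7
n1 (Red): max(0, -7) = 0
n2.1 (Blue): min(5, -6) = -6
n2.2 (Blue): min(-9, 7) = -9
n2 (Red): max(-6, -9) = -6
n0 (Blue): min(0, -6) = -6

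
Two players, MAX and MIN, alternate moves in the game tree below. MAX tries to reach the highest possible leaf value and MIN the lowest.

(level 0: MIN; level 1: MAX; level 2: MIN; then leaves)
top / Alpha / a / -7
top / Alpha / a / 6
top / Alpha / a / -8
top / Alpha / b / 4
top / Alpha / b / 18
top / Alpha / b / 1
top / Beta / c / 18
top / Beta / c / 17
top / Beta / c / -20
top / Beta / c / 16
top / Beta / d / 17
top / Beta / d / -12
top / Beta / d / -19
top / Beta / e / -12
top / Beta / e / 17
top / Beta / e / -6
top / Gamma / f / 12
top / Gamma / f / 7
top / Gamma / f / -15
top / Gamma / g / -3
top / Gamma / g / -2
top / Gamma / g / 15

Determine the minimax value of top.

a (MIN): min(-7, 6, -8) = -8
b (MIN): min(4, 18, 1) = 1
Alpha (MAX): max(-8, 1) = 1
c (MIN): min(18, 17, -20, 16) = -20
d (MIN): min(17, -12, -19) = -19
e (MIN): min(-12, 17, -6) = -12
Beta (MAX): max(-20, -19, -12) = -12
f (MIN): min(12, 7, -15) = -15
g (MIN): min(-3, -2, 15) = -3
Gamma (MAX): max(-15, -3) = -3
top (MIN): min(1, -12, -3) = -12

-12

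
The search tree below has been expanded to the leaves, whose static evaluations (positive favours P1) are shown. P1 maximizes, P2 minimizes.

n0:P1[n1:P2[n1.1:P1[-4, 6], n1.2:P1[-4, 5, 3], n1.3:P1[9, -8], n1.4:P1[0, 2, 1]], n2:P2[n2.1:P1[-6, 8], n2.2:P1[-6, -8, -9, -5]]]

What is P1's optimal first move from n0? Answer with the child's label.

n1

n1.1 (P1): max(-4, 6) = 6
n1.2 (P1): max(-4, 5, 3) = 5
n1.3 (P1): max(9, -8) = 9
n1.4 (P1): max(0, 2, 1) = 2
n1 (P2): min(6, 5, 9, 2) = 2
n2.1 (P1): max(-6, 8) = 8
n2.2 (P1): max(-6, -8, -9, -5) = -5
n2 (P2): min(8, -5) = -5
n0 (P1): max(2, -5) = 2
P1 at n0 wants the highest of {n1=2, n2=-5}, so chooses n1.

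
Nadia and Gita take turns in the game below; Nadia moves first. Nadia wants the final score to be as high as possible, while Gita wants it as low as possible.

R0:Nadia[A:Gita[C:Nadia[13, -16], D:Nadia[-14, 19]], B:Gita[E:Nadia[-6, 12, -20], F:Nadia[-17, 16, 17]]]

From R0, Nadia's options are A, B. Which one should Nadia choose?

A

C (Nadia): max(13, -16) = 13
D (Nadia): max(-14, 19) = 19
A (Gita): min(13, 19) = 13
E (Nadia): max(-6, 12, -20) = 12
F (Nadia): max(-17, 16, 17) = 17
B (Gita): min(12, 17) = 12
R0 (Nadia): max(13, 12) = 13
Nadia at R0 wants the highest of {A=13, B=12}, so chooses A.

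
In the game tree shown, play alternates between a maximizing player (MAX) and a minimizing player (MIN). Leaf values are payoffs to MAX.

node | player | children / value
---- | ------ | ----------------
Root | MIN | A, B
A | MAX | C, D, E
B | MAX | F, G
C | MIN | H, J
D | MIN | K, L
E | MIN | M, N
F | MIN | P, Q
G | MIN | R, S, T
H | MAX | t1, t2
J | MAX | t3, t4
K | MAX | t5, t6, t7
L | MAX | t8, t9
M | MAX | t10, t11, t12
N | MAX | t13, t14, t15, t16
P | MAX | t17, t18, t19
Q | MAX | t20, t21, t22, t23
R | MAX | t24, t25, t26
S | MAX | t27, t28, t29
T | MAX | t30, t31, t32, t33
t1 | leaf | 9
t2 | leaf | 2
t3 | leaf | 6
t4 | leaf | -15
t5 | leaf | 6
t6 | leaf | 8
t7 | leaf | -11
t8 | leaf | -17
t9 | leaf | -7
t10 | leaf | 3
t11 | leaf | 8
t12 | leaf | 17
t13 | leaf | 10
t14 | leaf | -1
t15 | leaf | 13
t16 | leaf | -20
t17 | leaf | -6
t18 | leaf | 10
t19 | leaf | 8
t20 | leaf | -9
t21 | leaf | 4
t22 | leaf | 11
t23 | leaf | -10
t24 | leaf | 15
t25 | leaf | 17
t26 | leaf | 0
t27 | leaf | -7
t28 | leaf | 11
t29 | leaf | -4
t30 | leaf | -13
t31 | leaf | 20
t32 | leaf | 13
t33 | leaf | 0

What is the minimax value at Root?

11

H (MAX): max(9, 2) = 9
J (MAX): max(6, -15) = 6
C (MIN): min(9, 6) = 6
K (MAX): max(6, 8, -11) = 8
L (MAX): max(-17, -7) = -7
D (MIN): min(8, -7) = -7
M (MAX): max(3, 8, 17) = 17
N (MAX): max(10, -1, 13, -20) = 13
E (MIN): min(17, 13) = 13
A (MAX): max(6, -7, 13) = 13
P (MAX): max(-6, 10, 8) = 10
Q (MAX): max(-9, 4, 11, -10) = 11
F (MIN): min(10, 11) = 10
R (MAX): max(15, 17, 0) = 17
S (MAX): max(-7, 11, -4) = 11
T (MAX): max(-13, 20, 13, 0) = 20
G (MIN): min(17, 11, 20) = 11
B (MAX): max(10, 11) = 11
Root (MIN): min(13, 11) = 11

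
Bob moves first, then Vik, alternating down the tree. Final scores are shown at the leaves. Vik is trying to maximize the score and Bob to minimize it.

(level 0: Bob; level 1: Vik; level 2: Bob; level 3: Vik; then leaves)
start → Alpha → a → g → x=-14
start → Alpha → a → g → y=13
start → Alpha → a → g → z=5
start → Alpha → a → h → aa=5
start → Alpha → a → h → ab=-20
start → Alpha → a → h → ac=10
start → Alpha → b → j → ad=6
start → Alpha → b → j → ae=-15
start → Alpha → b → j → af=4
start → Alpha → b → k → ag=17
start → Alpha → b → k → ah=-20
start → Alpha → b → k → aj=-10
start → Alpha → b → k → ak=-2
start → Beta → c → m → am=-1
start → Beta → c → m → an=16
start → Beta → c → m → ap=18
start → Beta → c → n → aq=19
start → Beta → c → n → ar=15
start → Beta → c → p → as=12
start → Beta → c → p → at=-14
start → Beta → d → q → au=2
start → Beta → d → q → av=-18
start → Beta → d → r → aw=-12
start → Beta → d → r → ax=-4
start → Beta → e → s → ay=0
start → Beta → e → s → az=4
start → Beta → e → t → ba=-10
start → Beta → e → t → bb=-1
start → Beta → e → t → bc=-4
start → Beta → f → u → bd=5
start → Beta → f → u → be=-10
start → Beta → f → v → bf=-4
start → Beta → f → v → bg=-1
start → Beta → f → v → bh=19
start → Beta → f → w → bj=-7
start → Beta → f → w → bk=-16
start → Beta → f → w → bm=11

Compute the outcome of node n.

n (Vik): max(19, 15) = 19

19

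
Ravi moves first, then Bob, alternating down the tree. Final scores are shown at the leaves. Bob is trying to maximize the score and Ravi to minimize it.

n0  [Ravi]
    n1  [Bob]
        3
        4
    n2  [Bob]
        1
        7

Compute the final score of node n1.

4

n1 (Bob): max(3, 4) = 4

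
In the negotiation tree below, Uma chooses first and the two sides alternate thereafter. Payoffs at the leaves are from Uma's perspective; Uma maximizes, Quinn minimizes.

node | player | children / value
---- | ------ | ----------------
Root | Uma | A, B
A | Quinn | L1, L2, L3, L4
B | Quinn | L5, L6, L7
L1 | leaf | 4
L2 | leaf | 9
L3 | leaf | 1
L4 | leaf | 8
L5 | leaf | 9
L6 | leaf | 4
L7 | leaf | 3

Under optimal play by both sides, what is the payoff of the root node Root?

3

A (Quinn): min(4, 9, 1, 8) = 1
B (Quinn): min(9, 4, 3) = 3
Root (Uma): max(1, 3) = 3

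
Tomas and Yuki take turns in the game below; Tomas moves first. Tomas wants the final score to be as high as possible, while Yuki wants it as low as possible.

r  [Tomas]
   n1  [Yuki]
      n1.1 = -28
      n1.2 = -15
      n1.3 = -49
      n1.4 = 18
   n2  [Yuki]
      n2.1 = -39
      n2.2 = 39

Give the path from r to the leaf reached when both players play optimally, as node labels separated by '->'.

r -> n2 -> n2.1

n1 (Yuki): min(-28, -15, -49, 18) = -49
n2 (Yuki): min(-39, 39) = -39
r (Tomas): max(-49, -39) = -39
At r, Tomas picks n2 (highest: -39).
At n2, Yuki picks n2.1 (lowest: -39).
Terminal value -39.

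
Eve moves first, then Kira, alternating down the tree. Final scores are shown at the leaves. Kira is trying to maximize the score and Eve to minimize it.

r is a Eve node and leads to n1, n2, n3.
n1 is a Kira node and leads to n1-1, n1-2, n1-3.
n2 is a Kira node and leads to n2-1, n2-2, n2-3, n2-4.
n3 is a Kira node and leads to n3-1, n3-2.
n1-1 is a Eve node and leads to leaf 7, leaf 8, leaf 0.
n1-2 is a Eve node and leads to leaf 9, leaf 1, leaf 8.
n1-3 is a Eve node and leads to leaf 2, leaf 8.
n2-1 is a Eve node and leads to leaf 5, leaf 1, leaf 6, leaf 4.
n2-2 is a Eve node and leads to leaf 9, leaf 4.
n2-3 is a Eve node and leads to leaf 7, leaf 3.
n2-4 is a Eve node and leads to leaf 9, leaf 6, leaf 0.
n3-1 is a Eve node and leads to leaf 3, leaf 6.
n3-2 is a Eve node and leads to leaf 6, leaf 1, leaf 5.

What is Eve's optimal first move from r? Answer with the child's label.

n1

n1-1 (Eve): min(7, 8, 0) = 0
n1-2 (Eve): min(9, 1, 8) = 1
n1-3 (Eve): min(2, 8) = 2
n1 (Kira): max(0, 1, 2) = 2
n2-1 (Eve): min(5, 1, 6, 4) = 1
n2-2 (Eve): min(9, 4) = 4
n2-3 (Eve): min(7, 3) = 3
n2-4 (Eve): min(9, 6, 0) = 0
n2 (Kira): max(1, 4, 3, 0) = 4
n3-1 (Eve): min(3, 6) = 3
n3-2 (Eve): min(6, 1, 5) = 1
n3 (Kira): max(3, 1) = 3
r (Eve): min(2, 4, 3) = 2
Eve at r wants the lowest of {n1=2, n2=4, n3=3}, so chooses n1.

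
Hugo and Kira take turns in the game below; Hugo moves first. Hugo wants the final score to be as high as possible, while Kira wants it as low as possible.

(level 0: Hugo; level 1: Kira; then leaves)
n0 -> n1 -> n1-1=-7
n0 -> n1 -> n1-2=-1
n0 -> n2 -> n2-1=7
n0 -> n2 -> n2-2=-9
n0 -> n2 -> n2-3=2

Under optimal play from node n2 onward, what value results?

-9

n2 (Kira): min(7, -9, 2) = -9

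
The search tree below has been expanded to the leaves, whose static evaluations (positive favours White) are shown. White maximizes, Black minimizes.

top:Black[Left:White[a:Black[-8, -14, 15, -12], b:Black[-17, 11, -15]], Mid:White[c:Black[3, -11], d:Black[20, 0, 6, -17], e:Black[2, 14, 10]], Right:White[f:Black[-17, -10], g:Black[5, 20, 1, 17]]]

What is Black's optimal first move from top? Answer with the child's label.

a (Black): min(-8, -14, 15, -12) = -14
b (Black): min(-17, 11, -15) = -17
Left (White): max(-14, -17) = -14
c (Black): min(3, -11) = -11
d (Black): min(20, 0, 6, -17) = -17
e (Black): min(2, 14, 10) = 2
Mid (White): max(-11, -17, 2) = 2
f (Black): min(-17, -10) = -17
g (Black): min(5, 20, 1, 17) = 1
Right (White): max(-17, 1) = 1
top (Black): min(-14, 2, 1) = -14
Black at top wants the lowest of {Left=-14, Mid=2, Right=1}, so chooses Left.

Left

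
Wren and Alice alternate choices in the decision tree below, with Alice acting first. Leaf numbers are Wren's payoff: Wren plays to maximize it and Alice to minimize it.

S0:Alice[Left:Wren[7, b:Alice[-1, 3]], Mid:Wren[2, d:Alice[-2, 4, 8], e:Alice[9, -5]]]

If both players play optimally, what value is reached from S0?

b (Alice): min(-1, 3) = -1
Left (Wren): max(7, -1) = 7
d (Alice): min(-2, 4, 8) = -2
e (Alice): min(9, -5) = -5
Mid (Wren): max(2, -2, -5) = 2
S0 (Alice): min(7, 2) = 2

2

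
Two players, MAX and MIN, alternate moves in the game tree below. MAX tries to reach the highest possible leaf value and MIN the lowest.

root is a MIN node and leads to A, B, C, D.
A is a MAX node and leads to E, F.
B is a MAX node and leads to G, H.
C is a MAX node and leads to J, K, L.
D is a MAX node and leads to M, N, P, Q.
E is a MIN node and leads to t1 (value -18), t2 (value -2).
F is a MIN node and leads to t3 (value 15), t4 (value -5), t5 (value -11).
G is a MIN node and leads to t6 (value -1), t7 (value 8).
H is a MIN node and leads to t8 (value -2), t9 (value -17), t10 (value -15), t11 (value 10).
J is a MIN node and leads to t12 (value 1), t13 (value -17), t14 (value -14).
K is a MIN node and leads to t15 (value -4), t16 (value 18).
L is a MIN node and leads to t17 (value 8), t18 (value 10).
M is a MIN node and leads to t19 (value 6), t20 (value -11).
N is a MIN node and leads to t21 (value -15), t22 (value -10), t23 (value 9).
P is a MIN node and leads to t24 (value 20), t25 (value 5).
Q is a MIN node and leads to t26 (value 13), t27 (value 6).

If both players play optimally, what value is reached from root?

-11

E (MIN): min(-18, -2) = -18
F (MIN): min(15, -5, -11) = -11
A (MAX): max(-18, -11) = -11
G (MIN): min(-1, 8) = -1
H (MIN): min(-2, -17, -15, 10) = -17
B (MAX): max(-1, -17) = -1
J (MIN): min(1, -17, -14) = -17
K (MIN): min(-4, 18) = -4
L (MIN): min(8, 10) = 8
C (MAX): max(-17, -4, 8) = 8
M (MIN): min(6, -11) = -11
N (MIN): min(-15, -10, 9) = -15
P (MIN): min(20, 5) = 5
Q (MIN): min(13, 6) = 6
D (MAX): max(-11, -15, 5, 6) = 6
root (MIN): min(-11, -1, 8, 6) = -11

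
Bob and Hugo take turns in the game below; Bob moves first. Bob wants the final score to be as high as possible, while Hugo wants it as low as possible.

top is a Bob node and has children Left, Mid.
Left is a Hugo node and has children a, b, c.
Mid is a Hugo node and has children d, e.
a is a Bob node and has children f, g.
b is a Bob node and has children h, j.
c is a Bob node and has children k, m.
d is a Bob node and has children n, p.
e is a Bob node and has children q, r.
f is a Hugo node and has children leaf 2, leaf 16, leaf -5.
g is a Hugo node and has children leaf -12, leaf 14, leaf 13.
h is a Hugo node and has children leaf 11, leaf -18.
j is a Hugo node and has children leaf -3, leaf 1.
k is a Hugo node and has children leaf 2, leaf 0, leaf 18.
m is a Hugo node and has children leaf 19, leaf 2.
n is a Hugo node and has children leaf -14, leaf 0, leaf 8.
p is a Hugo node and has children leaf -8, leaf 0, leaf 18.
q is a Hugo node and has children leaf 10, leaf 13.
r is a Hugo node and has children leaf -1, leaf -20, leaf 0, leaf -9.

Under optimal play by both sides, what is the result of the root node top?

f (Hugo): min(2, 16, -5) = -5
g (Hugo): min(-12, 14, 13) = -12
a (Bob): max(-5, -12) = -5
h (Hugo): min(11, -18) = -18
j (Hugo): min(-3, 1) = -3
b (Bob): max(-18, -3) = -3
k (Hugo): min(2, 0, 18) = 0
m (Hugo): min(19, 2) = 2
c (Bob): max(0, 2) = 2
Left (Hugo): min(-5, -3, 2) = -5
n (Hugo): min(-14, 0, 8) = -14
p (Hugo): min(-8, 0, 18) = -8
d (Bob): max(-14, -8) = -8
q (Hugo): min(10, 13) = 10
r (Hugo): min(-1, -20, 0, -9) = -20
e (Bob): max(10, -20) = 10
Mid (Hugo): min(-8, 10) = -8
top (Bob): max(-5, -8) = -5

-5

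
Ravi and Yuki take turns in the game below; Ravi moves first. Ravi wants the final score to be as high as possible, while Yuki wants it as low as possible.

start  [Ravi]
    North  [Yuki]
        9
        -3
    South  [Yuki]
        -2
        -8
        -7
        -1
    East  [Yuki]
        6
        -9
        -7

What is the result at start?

North (Yuki): min(9, -3) = -3
South (Yuki): min(-2, -8, -7, -1) = -8
East (Yuki): min(6, -9, -7) = -9
start (Ravi): max(-3, -8, -9) = -3

-3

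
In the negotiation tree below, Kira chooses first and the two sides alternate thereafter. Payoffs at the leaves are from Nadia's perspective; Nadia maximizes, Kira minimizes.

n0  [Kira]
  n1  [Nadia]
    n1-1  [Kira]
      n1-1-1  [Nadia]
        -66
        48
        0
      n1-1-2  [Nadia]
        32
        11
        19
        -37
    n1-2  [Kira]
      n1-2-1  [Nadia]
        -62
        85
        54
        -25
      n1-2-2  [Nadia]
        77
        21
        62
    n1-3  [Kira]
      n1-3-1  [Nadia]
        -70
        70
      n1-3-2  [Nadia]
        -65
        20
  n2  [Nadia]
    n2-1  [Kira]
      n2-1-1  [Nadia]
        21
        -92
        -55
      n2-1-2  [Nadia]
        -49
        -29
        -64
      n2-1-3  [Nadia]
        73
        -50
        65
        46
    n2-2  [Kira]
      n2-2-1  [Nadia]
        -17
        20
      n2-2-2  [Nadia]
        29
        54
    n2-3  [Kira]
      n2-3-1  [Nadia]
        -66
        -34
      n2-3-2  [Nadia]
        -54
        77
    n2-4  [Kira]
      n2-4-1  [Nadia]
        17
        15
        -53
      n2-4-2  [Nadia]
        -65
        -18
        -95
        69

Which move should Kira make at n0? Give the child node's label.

n2

n1-1-1 (Nadia): max(-66, 48, 0) = 48
n1-1-2 (Nadia): max(32, 11, 19, -37) = 32
n1-1 (Kira): min(48, 32) = 32
n1-2-1 (Nadia): max(-62, 85, 54, -25) = 85
n1-2-2 (Nadia): max(77, 21, 62) = 77
n1-2 (Kira): min(85, 77) = 77
n1-3-1 (Nadia): max(-70, 70) = 70
n1-3-2 (Nadia): max(-65, 20) = 20
n1-3 (Kira): min(70, 20) = 20
n1 (Nadia): max(32, 77, 20) = 77
n2-1-1 (Nadia): max(21, -92, -55) = 21
n2-1-2 (Nadia): max(-49, -29, -64) = -29
n2-1-3 (Nadia): max(73, -50, 65, 46) = 73
n2-1 (Kira): min(21, -29, 73) = -29
n2-2-1 (Nadia): max(-17, 20) = 20
n2-2-2 (Nadia): max(29, 54) = 54
n2-2 (Kira): min(20, 54) = 20
n2-3-1 (Nadia): max(-66, -34) = -34
n2-3-2 (Nadia): max(-54, 77) = 77
n2-3 (Kira): min(-34, 77) = -34
n2-4-1 (Nadia): max(17, 15, -53) = 17
n2-4-2 (Nadia): max(-65, -18, -95, 69) = 69
n2-4 (Kira): min(17, 69) = 17
n2 (Nadia): max(-29, 20, -34, 17) = 20
n0 (Kira): min(77, 20) = 20
Kira at n0 wants the lowest of {n1=77, n2=20}, so chooses n2.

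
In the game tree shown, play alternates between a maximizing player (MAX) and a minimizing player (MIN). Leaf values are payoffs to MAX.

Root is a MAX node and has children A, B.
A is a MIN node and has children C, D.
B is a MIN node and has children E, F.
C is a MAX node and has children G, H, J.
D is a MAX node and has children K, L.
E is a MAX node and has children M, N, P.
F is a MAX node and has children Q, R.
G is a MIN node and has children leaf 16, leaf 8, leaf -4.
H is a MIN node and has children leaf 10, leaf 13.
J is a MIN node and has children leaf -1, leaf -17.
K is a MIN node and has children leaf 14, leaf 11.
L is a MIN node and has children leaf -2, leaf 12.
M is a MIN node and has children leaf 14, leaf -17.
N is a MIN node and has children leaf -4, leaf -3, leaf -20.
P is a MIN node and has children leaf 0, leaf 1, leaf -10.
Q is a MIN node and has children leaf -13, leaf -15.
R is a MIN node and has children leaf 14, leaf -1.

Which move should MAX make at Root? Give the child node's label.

G (MIN): min(16, 8, -4) = -4
H (MIN): min(10, 13) = 10
J (MIN): min(-1, -17) = -17
C (MAX): max(-4, 10, -17) = 10
K (MIN): min(14, 11) = 11
L (MIN): min(-2, 12) = -2
D (MAX): max(11, -2) = 11
A (MIN): min(10, 11) = 10
M (MIN): min(14, -17) = -17
N (MIN): min(-4, -3, -20) = -20
P (MIN): min(0, 1, -10) = -10
E (MAX): max(-17, -20, -10) = -10
Q (MIN): min(-13, -15) = -15
R (MIN): min(14, -1) = -1
F (MAX): max(-15, -1) = -1
B (MIN): min(-10, -1) = -10
Root (MAX): max(10, -10) = 10
MAX at Root wants the highest of {A=10, B=-10}, so chooses A.

A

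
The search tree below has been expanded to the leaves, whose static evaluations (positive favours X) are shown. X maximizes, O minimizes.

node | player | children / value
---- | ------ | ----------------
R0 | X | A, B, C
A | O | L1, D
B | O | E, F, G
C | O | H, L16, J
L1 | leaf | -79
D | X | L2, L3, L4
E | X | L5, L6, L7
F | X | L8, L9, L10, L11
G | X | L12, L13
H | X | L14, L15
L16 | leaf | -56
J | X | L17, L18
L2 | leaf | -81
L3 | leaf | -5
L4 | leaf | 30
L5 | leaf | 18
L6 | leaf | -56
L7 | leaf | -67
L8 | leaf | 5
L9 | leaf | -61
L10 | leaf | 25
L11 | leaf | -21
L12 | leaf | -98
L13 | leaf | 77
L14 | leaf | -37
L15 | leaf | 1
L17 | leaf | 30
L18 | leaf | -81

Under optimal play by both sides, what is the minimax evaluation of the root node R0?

18

D (X): max(-81, -5, 30) = 30
A (O): min(-79, 30) = -79
E (X): max(18, -56, -67) = 18
F (X): max(5, -61, 25, -21) = 25
G (X): max(-98, 77) = 77
B (O): min(18, 25, 77) = 18
H (X): max(-37, 1) = 1
J (X): max(30, -81) = 30
C (O): min(1, -56, 30) = -56
R0 (X): max(-79, 18, -56) = 18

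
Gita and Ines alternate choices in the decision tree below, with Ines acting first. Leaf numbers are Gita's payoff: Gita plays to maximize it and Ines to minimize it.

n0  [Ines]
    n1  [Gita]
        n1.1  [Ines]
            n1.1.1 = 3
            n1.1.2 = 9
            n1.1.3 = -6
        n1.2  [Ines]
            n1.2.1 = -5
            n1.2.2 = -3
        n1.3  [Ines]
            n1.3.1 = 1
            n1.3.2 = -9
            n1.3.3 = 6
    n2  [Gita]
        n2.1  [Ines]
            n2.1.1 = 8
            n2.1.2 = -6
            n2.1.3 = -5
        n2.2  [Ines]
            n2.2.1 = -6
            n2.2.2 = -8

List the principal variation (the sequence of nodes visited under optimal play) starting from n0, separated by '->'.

n0 -> n2 -> n2.1 -> n2.1.2

n1.1 (Ines): min(3, 9, -6) = -6
n1.2 (Ines): min(-5, -3) = -5
n1.3 (Ines): min(1, -9, 6) = -9
n1 (Gita): max(-6, -5, -9) = -5
n2.1 (Ines): min(8, -6, -5) = -6
n2.2 (Ines): min(-6, -8) = -8
n2 (Gita): max(-6, -8) = -6
n0 (Ines): min(-5, -6) = -6
At n0, Ines picks n2 (lowest: -6).
At n2, Gita picks n2.1 (highest: -6).
At n2.1, Ines picks n2.1.2 (lowest: -6).
Terminal value -6.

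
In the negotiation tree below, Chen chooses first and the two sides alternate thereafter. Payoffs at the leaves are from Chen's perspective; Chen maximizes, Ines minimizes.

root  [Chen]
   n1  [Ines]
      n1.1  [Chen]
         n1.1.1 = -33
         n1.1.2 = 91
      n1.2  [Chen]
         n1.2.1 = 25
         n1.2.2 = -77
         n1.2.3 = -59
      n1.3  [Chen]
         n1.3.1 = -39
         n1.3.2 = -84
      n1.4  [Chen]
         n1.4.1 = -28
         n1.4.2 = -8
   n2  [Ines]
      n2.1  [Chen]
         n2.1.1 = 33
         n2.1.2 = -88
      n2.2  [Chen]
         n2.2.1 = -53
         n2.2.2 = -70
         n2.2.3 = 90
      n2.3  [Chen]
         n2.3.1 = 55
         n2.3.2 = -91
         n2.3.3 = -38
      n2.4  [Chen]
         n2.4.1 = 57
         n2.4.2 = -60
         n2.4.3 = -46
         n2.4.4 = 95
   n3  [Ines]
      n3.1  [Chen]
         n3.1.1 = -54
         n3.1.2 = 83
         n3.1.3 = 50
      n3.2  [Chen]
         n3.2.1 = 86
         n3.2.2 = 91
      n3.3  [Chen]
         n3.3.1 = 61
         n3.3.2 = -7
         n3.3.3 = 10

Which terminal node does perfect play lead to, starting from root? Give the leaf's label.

n3.3.1

n1.1 (Chen): max(-33, 91) = 91
n1.2 (Chen): max(25, -77, -59) = 25
n1.3 (Chen): max(-39, -84) = -39
n1.4 (Chen): max(-28, -8) = -8
n1 (Ines): min(91, 25, -39, -8) = -39
n2.1 (Chen): max(33, -88) = 33
n2.2 (Chen): max(-53, -70, 90) = 90
n2.3 (Chen): max(55, -91, -38) = 55
n2.4 (Chen): max(57, -60, -46, 95) = 95
n2 (Ines): min(33, 90, 55, 95) = 33
n3.1 (Chen): max(-54, 83, 50) = 83
n3.2 (Chen): max(86, 91) = 91
n3.3 (Chen): max(61, -7, 10) = 61
n3 (Ines): min(83, 91, 61) = 61
root (Chen): max(-39, 33, 61) = 61
At root, Chen picks n3 (highest: 61).
At n3, Ines picks n3.3 (lowest: 61).
At n3.3, Chen picks n3.3.1 (highest: 61).
Terminal value 61.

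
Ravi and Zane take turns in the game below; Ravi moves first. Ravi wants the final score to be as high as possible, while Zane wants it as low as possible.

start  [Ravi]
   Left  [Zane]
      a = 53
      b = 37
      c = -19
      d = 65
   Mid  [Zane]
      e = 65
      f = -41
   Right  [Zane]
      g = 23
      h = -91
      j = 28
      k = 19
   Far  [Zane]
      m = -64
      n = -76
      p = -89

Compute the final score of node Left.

Left (Zane): min(53, 37, -19, 65) = -19

-19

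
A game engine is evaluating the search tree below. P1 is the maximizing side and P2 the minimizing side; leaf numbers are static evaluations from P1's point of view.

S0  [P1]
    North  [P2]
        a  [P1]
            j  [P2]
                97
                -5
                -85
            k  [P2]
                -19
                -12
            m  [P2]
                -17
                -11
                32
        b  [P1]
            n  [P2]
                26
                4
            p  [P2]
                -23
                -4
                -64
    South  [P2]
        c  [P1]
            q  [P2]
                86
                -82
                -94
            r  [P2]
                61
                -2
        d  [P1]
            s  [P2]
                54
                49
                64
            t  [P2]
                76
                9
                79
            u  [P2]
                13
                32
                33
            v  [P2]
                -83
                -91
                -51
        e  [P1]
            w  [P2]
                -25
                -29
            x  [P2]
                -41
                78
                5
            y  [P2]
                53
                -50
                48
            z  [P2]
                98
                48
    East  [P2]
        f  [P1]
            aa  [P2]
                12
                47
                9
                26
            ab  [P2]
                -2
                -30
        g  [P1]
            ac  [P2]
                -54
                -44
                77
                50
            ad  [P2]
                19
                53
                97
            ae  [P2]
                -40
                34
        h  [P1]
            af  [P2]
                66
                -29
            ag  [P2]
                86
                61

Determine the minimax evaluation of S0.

j (P2): min(97, -5, -85) = -85
k (P2): min(-19, -12) = -19
m (P2): min(-17, -11, 32) = -17
a (P1): max(-85, -19, -17) = -17
n (P2): min(26, 4) = 4
p (P2): min(-23, -4, -64) = -64
b (P1): max(4, -64) = 4
North (P2): min(-17, 4) = -17
q (P2): min(86, -82, -94) = -94
r (P2): min(61, -2) = -2
c (P1): max(-94, -2) = -2
s (P2): min(54, 49, 64) = 49
t (P2): min(76, 9, 79) = 9
u (P2): min(13, 32, 33) = 13
v (P2): min(-83, -91, -51) = -91
d (P1): max(49, 9, 13, -91) = 49
w (P2): min(-25, -29) = -29
x (P2): min(-41, 78, 5) = -41
y (P2): min(53, -50, 48) = -50
z (P2): min(98, 48) = 48
e (P1): max(-29, -41, -50, 48) = 48
South (P2): min(-2, 49, 48) = -2
aa (P2): min(12, 47, 9, 26) = 9
ab (P2): min(-2, -30) = -30
f (P1): max(9, -30) = 9
ac (P2): min(-54, -44, 77, 50) = -54
ad (P2): min(19, 53, 97) = 19
ae (P2): min(-40, 34) = -40
g (P1): max(-54, 19, -40) = 19
af (P2): min(66, -29) = -29
ag (P2): min(86, 61) = 61
h (P1): max(-29, 61) = 61
East (P2): min(9, 19, 61) = 9
S0 (P1): max(-17, -2, 9) = 9

9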